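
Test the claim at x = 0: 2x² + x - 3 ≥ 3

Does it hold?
x = 0: LHS = 2·0² + 0 - 3 = -3; -3 ≥ 3 — FAILS

The relation fails at x = 0, so x = 0 is a counterexample.

Answer: No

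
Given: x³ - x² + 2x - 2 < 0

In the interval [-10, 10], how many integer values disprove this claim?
Counterexamples in [-10, 10]: {1, 2, 3, 4, 5, 6, 7, 8, 9, 10}.

Counting them gives 10 values.

Answer: 10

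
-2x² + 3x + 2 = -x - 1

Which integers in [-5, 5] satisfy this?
Track d = LHS − RHS over the integers in [-5, 5]. Equality would need d = 0, but d changes sign only between consecutive integers, jumping over 0:
x = -1: LHS = -2·(-1)² + 3·(-1) + 2 = -3, RHS = -(-1) - 1 = 0; -3 = 0 — FAILS  (d = -3)
x = 0: LHS = -2·0² + 3·0 + 2 = 2, RHS = -0 - 1 = -1; 2 = -1 — FAILS  (d = 3)
x = 2: LHS = -2·2² + 3·2 + 2 = 0, RHS = -2 - 1 = -3; 0 = -3 — FAILS  (d = 3)
x = 3: LHS = -2·3² + 3·3 + 2 = -7, RHS = -3 - 1 = -4; -7 = -4 — FAILS  (d = -3)
Away from these crossings d keeps a constant sign, and checking every integer in [-5, 5] confirms d ≠ 0 throughout. Hence the two sides are never equal, so the claimed relation (=) fails for every integer in [-5, 5].

Answer: None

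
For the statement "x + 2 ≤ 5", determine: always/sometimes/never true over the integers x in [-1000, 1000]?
Holds at x = 0: LHS = 0 + 2 = 2; 2 ≤ 5 — holds
Fails at x = 4: LHS = 4 + 2 = 6; 6 ≤ 5 — FAILS
It is satisfied by some integers in the range but not all.

Answer: Sometimes true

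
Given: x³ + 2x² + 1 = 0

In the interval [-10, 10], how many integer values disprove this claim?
Counterexamples in [-10, 10]: {-10, -9, -8, -7, -6, -5, -4, -3, -2, -1, 0, 1, 2, 3, 4, 5, 6, 7, 8, 9, 10}.

Counting them gives 21 values.

Answer: 21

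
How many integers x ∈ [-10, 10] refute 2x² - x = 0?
Counterexamples in [-10, 10]: {-10, -9, -8, -7, -6, -5, -4, -3, -2, -1, 1, 2, 3, 4, 5, 6, 7, 8, 9, 10}.

Counting them gives 20 values.

Answer: 20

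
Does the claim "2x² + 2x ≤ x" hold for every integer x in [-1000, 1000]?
The claim fails at x = 1:
x = 1: LHS = 2·1² + 2·1 = 4; 4 ≤ 1 — FAILS

Because a single integer refutes it, the statement is false.

Answer: False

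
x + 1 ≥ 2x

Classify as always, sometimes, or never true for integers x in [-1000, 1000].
Holds at x = 0: LHS = 0 + 1 = 1, RHS = 2·0 = 0; 1 ≥ 0 — holds
Fails at x = 2: LHS = 2 + 1 = 3, RHS = 2·2 = 4; 3 ≥ 4 — FAILS
It is satisfied by some integers in the range but not all.

Answer: Sometimes true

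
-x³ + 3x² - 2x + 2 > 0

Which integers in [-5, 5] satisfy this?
Holds for: {-5, -4, -3, -2, -1, 0, 1, 2}
Fails for: {3, 4, 5}

Answer: {-5, -4, -3, -2, -1, 0, 1, 2}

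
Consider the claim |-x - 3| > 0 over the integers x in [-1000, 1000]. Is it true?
The claim fails at x = -3:
x = -3: LHS = |-(-3) - 3| = |0| = 0; 0 > 0 — FAILS

Because a single integer refutes it, the statement is false.

Answer: False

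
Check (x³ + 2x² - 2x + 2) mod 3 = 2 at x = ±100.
x = 100: LHS = (100³ + 2·100² - 2·100 + 2) mod 3 = 1019802 mod 3 = 0; 0 = 2 — FAILS
x = -100: LHS = ((-100)³ + 2·(-100)² - 2·(-100) + 2) mod 3 = (-979798) mod 3 = 2; 2 = 2 — holds

Answer: Partially: fails for x = 100, holds for x = -100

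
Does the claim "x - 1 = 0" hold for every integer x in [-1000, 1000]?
The claim fails at x = 0:
x = 0: LHS = 0 - 1 = -1; -1 = 0 — FAILS

Because a single integer refutes it, the statement is false.

Answer: False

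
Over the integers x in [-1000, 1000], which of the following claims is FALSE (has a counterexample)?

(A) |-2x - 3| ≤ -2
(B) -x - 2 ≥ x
(A) x = 0: LHS = |-2·0 - 3| = |-3| = 3; 3 ≤ -2 — FAILS
(B) x = 0: LHS = -0 - 2 = -2; -2 ≥ 0 — FAILS

Answer: Both A and B are false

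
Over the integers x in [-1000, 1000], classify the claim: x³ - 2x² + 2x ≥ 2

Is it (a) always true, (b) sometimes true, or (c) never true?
Holds at x = 2: LHS = 2³ - 2·2² + 2·2 = 4; 4 ≥ 2 — holds
Fails at x = 0: LHS = 0³ - 2·0² + 2·0 = 0; 0 ≥ 2 — FAILS
It is satisfied by some integers in the range but not all.

Answer: Sometimes true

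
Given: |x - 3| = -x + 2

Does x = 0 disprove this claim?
Substitute x = 0 into the relation:
x = 0: LHS = |0 - 3| = |-3| = 3, RHS = -0 + 2 = 2; 3 = 2 — FAILS

Since the claim fails at x = 0, this value is a counterexample.

Answer: Yes, x = 0 is a counterexample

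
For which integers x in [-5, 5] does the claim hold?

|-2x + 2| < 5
Holds for: {-1, 0, 1, 2, 3}
Fails for: {-5, -4, -3, -2, 4, 5}

Answer: {-1, 0, 1, 2, 3}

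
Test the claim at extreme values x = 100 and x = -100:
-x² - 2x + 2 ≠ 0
x = 100: LHS = -100² - 2·100 + 2 = -10198; -10198 ≠ 0 — holds
x = -100: LHS = -(-100)² - 2·(-100) + 2 = -9798; -9798 ≠ 0 — holds

Answer: Yes, holds for both x = 100 and x = -100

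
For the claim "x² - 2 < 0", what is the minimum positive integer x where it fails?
Testing positive integers:
x = 1: LHS = 1² - 2 = -1; -1 < 0 — holds
x = 2: LHS = 2² - 2 = 2; 2 < 0 — FAILS  ← smallest positive counterexample

Answer: x = 2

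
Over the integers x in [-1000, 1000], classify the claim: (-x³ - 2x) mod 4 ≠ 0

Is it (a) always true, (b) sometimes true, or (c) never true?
Holds at x = 1: LHS = (-1³ - 2·1) mod 4 = (-3) mod 4 = 1; 1 ≠ 0 — holds
Fails at x = 0: LHS = (-0³ - 2·0) mod 4 = 0 mod 4 = 0; 0 ≠ 0 — FAILS
It is satisfied by some integers in the range but not all.

Answer: Sometimes true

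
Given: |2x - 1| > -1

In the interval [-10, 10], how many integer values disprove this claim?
An absolute value is never negative, so the left side is ≥ 0 for every x, while the right side is -1. Tightest case in [-10, 10] is x = 0:
x = 0: LHS = |2·0 - 1| = |-1| = 1; 1 > -1 — holds
Hence LHS − RHS is never zero or negative, i.e. LHS > RHS throughout, so the relation holds for every integer in [-10, 10].

No counterexample appears in that range.

Answer: 0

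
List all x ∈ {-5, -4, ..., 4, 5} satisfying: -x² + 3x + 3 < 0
Holds for: {-5, -4, -3, -2, -1, 4, 5}
Fails for: {0, 1, 2, 3}

Answer: {-5, -4, -3, -2, -1, 4, 5}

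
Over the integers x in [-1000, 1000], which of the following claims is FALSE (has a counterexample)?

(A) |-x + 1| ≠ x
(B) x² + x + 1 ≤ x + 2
(A) Track d = LHS − RHS over the integers in [-1000, 1000]. Equality would need d = 0, but d changes sign only between consecutive integers, jumping over 0:
x = 0: LHS = |-0 + 1| = |1| = 1; 1 ≠ 0 — holds  (d = 1)
x = 1: LHS = |-1 + 1| = |0| = 0; 0 ≠ 1 — holds  (d = -1)
Away from these crossings d keeps a constant sign, and checking every integer in [-1000, 1000] confirms d ≠ 0 throughout. Hence the two sides are never equal, so the relation holds for every integer in [-1000, 1000].

(B) x = 2: LHS = 2² + 2 + 1 = 7, RHS = 2 + 2 = 4; 7 ≤ 4 — FAILS

Only (B) has a counterexample.

Answer: B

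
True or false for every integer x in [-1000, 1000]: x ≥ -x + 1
The claim fails at x = 0:
x = 0: RHS = -0 + 1 = 1; 0 ≥ 1 — FAILS

Because a single integer refutes it, the statement is false.

Answer: False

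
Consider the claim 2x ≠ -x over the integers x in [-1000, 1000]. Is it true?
The claim fails at x = 0:
x = 0: LHS = 2·0 = 0, RHS = -0 = 0; 0 ≠ 0 — FAILS

Because a single integer refutes it, the statement is false.

Answer: False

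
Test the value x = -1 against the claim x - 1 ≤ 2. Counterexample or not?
Substitute x = -1 into the relation:
x = -1: LHS = (-1) - 1 = -2; -2 ≤ 2 — holds

The claim holds here, so x = -1 is not a counterexample. (A counterexample exists elsewhere, e.g. x = 4.)

Answer: No, x = -1 is not a counterexample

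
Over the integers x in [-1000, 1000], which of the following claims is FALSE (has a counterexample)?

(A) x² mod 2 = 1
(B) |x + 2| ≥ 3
(A) x = 0: LHS = (0²) mod 2 = 0 mod 2 = 0; 0 = 1 — FAILS
(B) x = 0: LHS = |0 + 2| = |2| = 2; 2 ≥ 3 — FAILS

Answer: Both A and B are false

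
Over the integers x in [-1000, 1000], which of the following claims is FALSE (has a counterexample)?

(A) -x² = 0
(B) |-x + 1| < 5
(A) x = 1: LHS = -1² = -1; -1 = 0 — FAILS
(B) x = -4: LHS = |-(-4) + 1| = |5| = 5; 5 < 5 — FAILS

Answer: Both A and B are false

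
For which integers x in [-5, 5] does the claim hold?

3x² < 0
Over all integers in [-5, 5], LHS − RHS is smallest at x = 0, where it equals 0:
x = 0: LHS = 3·0² = 0; 0 < 0 — FAILS
At the ends of the range:
x = -5: LHS = 3·(-5)² = 75; 75 < 0 — FAILS
x = 5: LHS = 3·5² = 75; 75 < 0 — FAILS
Hence LHS − RHS is never negative, i.e. LHS ≥ RHS throughout, so the claimed relation (<) fails for every integer in [-5, 5].

Answer: None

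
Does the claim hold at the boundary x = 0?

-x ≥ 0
x = 0: LHS = -0 = 0; 0 ≥ 0 — holds

The relation is satisfied at x = 0.

Answer: Yes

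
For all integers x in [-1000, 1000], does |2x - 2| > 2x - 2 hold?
The claim fails at x = 1:
x = 1: LHS = |2·1 - 2| = |0| = 0, RHS = 2·1 - 2 = 0; 0 > 0 — FAILS

Because a single integer refutes it, the statement is false.

Answer: False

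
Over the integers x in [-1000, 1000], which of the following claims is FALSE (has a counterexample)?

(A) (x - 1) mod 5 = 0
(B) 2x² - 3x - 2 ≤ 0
(A) x = 0: LHS = (0 - 1) mod 5 = (-1) mod 5 = 4; 4 = 0 — FAILS
(B) x = -1: LHS = 2·(-1)² - 3·(-1) - 2 = 3; 3 ≤ 0 — FAILS

Answer: Both A and B are false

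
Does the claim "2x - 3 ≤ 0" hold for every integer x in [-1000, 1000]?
The claim fails at x = 2:
x = 2: LHS = 2·2 - 3 = 1; 1 ≤ 0 — FAILS

Because a single integer refutes it, the statement is false.

Answer: False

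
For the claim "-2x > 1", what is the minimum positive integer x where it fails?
Testing positive integers:
x = 1: LHS = -2·1 = -2; -2 > 1 — FAILS  ← smallest positive counterexample

Answer: x = 1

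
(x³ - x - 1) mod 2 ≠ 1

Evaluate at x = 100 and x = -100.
x = 100: LHS = (100³ - 100 - 1) mod 2 = 999899 mod 2 = 1; 1 ≠ 1 — FAILS
x = -100: LHS = ((-100)³ - (-100) - 1) mod 2 = (-999901) mod 2 = 1; 1 ≠ 1 — FAILS

Answer: No, fails for both x = 100 and x = -100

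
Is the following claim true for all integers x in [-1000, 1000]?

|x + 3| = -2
The claim fails at x = 0:
x = 0: LHS = |0 + 3| = |3| = 3; 3 = -2 — FAILS

Because a single integer refutes it, the statement is false.

Answer: False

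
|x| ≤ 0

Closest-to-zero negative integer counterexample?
Testing negative integers from -1 downward:
x = -1: LHS = |-1| = 1; 1 ≤ 0 — FAILS  ← closest negative counterexample to 0

Answer: x = -1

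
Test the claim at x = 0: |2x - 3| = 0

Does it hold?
x = 0: LHS = |2·0 - 3| = |-3| = 3; 3 = 0 — FAILS

The relation fails at x = 0, so x = 0 is a counterexample.

Answer: No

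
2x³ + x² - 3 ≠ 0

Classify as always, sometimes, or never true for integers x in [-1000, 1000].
Holds at x = 0: LHS = 2·0³ + 0² - 3 = -3; -3 ≠ 0 — holds
Fails at x = 1: LHS = 2·1³ + 1² - 3 = 0; 0 ≠ 0 — FAILS
It is satisfied by some integers in the range but not all.

Answer: Sometimes true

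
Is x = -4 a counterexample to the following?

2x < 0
Substitute x = -4 into the relation:
x = -4: LHS = 2·(-4) = -8; -8 < 0 — holds

The claim holds here, so x = -4 is not a counterexample. (A counterexample exists elsewhere, e.g. x = 0.)

Answer: No, x = -4 is not a counterexample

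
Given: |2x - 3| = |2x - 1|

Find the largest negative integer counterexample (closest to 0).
Testing negative integers from -1 downward:
x = -1: LHS = |2·(-1) - 3| = |-5| = 5, RHS = |2·(-1) - 1| = |-3| = 3; 5 = 3 — FAILS  ← closest negative counterexample to 0

Answer: x = -1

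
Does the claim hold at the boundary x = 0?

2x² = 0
x = 0: LHS = 2·0² = 0; 0 = 0 — holds

The relation is satisfied at x = 0.

Answer: Yes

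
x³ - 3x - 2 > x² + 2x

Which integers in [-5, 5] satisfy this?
Holds for: {-1, 3, 4, 5}
Fails for: {-5, -4, -3, -2, 0, 1, 2}

Answer: {-1, 3, 4, 5}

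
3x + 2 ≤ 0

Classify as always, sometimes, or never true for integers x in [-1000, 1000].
Holds at x = -1: LHS = 3·(-1) + 2 = -1; -1 ≤ 0 — holds
Fails at x = 0: LHS = 3·0 + 2 = 2; 2 ≤ 0 — FAILS
It is satisfied by some integers in the range but not all.

Answer: Sometimes true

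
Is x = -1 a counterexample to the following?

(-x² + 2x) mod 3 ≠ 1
Substitute x = -1 into the relation:
x = -1: LHS = (-(-1)² + 2·(-1)) mod 3 = (-3) mod 3 = 0; 0 ≠ 1 — holds

The claim holds here, so x = -1 is not a counterexample. (A counterexample exists elsewhere, e.g. x = 1.)

Answer: No, x = -1 is not a counterexample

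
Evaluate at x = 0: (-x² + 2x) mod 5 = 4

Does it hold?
x = 0: LHS = (-0² + 2·0) mod 5 = 0 mod 5 = 0; 0 = 4 — FAILS

The relation fails at x = 0, so x = 0 is a counterexample.

Answer: No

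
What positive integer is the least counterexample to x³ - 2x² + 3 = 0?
Testing positive integers:
x = 1: LHS = 1³ - 2·1² + 3 = 2; 2 = 0 — FAILS  ← smallest positive counterexample

Answer: x = 1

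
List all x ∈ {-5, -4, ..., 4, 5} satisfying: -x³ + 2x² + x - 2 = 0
Holds for: {-1, 1, 2}
Fails for: {-5, -4, -3, -2, 0, 3, 4, 5}

Answer: {-1, 1, 2}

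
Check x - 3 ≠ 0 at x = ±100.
x = 100: LHS = 100 - 3 = 97; 97 ≠ 0 — holds
x = -100: LHS = (-100) - 3 = -103; -103 ≠ 0 — holds

Answer: Yes, holds for both x = 100 and x = -100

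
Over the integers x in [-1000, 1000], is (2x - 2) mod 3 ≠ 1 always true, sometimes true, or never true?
Holds at x = 1: LHS = (2·1 - 2) mod 3 = 0 mod 3 = 0; 0 ≠ 1 — holds
Fails at x = 0: LHS = (2·0 - 2) mod 3 = (-2) mod 3 = 1; 1 ≠ 1 — FAILS
It is satisfied by some integers in the range but not all.

Answer: Sometimes true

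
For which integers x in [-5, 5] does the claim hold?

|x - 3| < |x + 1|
Holds for: {2, 3, 4, 5}
Fails for: {-5, -4, -3, -2, -1, 0, 1}

Answer: {2, 3, 4, 5}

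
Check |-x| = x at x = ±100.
x = 100: LHS = |-100| = 100; 100 = 100 — holds
x = -100: LHS = |-(-100)| = |100| = 100; 100 = -100 — FAILS

Answer: Partially: holds for x = 100, fails for x = -100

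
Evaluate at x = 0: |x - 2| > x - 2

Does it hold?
x = 0: LHS = |0 - 2| = |-2| = 2, RHS = 0 - 2 = -2; 2 > -2 — holds

The relation is satisfied at x = 0.

Answer: Yes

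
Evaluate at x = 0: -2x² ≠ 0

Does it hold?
x = 0: LHS = -2·0² = 0; 0 ≠ 0 — FAILS

The relation fails at x = 0, so x = 0 is a counterexample.

Answer: No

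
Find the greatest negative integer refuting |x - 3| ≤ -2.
Testing negative integers from -1 downward:
x = -1: LHS = |(-1) - 3| = |-4| = 4; 4 ≤ -2 — FAILS  ← closest negative counterexample to 0

Answer: x = -1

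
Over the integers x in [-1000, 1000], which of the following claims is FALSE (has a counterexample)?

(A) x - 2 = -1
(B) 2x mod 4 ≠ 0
(A) x = 0: LHS = 0 - 2 = -2; -2 = -1 — FAILS
(B) x = 0: LHS = (2·0) mod 4 = 0 mod 4 = 0; 0 ≠ 0 — FAILS

Answer: Both A and B are false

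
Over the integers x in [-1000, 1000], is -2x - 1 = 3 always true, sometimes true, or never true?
Holds at x = -2: LHS = -2·(-2) - 1 = 3; 3 = 3 — holds
Fails at x = 0: LHS = -2·0 - 1 = -1; -1 = 3 — FAILS
It is satisfied by some integers in the range but not all.

Answer: Sometimes true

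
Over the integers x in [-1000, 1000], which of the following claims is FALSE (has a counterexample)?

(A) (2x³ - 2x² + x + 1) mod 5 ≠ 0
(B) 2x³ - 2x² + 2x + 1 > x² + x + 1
(A) x = -2: LHS = (2·(-2)³ - 2·(-2)² + (-2) + 1) mod 5 = (-25) mod 5 = 0; 0 ≠ 0 — FAILS
(B) x = 0: LHS = 2·0³ - 2·0² + 2·0 + 1 = 1, RHS = 0² + 0 + 1 = 1; 1 > 1 — FAILS

Answer: Both A and B are false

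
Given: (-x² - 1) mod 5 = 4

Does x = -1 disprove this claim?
Substitute x = -1 into the relation:
x = -1: LHS = (-(-1)² - 1) mod 5 = (-2) mod 5 = 3; 3 = 4 — FAILS

Since the claim fails at x = -1, this value is a counterexample.

Answer: Yes, x = -1 is a counterexample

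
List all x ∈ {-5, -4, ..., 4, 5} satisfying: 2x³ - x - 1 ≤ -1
Holds for: {-5, -4, -3, -2, -1, 0}
Fails for: {1, 2, 3, 4, 5}

Answer: {-5, -4, -3, -2, -1, 0}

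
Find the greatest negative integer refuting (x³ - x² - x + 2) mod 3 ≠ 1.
Testing negative integers from -1 downward:
x = -1: LHS = ((-1)³ - (-1)² - (-1) + 2) mod 3 = 1 mod 3 = 1; 1 ≠ 1 — FAILS  ← closest negative counterexample to 0

Answer: x = -1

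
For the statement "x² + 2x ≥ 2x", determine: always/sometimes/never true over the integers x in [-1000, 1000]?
Over all integers in [-1000, 1000], LHS − RHS is smallest at x = 0, where it equals 0:
x = 0: LHS = 0² + 2·0 = 0, RHS = 2·0 = 0; 0 ≥ 0 — holds
At the ends of the range:
x = -1000: LHS = (-1000)² + 2·(-1000) = 998000, RHS = 2·(-1000) = -2000; 998000 ≥ -2000 — holds
x = 1000: LHS = 1000² + 2·1000 = 1002000, RHS = 2·1000 = 2000; 1002000 ≥ 2000 — holds
Hence LHS − RHS is never negative, i.e. LHS ≥ RHS throughout, so the relation holds for every integer in [-1000, 1000].

No counterexample exists.

Answer: Always true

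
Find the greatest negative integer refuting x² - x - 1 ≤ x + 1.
Testing negative integers from -1 downward:
x = -1: LHS = (-1)² - (-1) - 1 = 1, RHS = (-1) + 1 = 0; 1 ≤ 0 — FAILS  ← closest negative counterexample to 0

Answer: x = -1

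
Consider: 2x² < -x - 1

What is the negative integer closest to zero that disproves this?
Testing negative integers from -1 downward:
x = -1: LHS = 2·(-1)² = 2, RHS = -(-1) - 1 = 0; 2 < 0 — FAILS  ← closest negative counterexample to 0

Answer: x = -1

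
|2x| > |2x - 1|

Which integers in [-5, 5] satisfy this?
Holds for: {1, 2, 3, 4, 5}
Fails for: {-5, -4, -3, -2, -1, 0}

Answer: {1, 2, 3, 4, 5}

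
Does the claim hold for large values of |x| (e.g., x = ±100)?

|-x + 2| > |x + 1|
x = 100: LHS = |-100 + 2| = |-98| = 98, RHS = |100 + 1| = |101| = 101; 98 > 101 — FAILS
x = -100: LHS = |-(-100) + 2| = |102| = 102, RHS = |(-100) + 1| = |-99| = 99; 102 > 99 — holds

Answer: Partially: fails for x = 100, holds for x = -100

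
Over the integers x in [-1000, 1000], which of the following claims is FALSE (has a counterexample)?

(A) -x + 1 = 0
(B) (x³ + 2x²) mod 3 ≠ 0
(A) x = 0: LHS = -0 + 1 = 1; 1 = 0 — FAILS
(B) x = 0: LHS = (0³ + 2·0²) mod 3 = 0 mod 3 = 0; 0 ≠ 0 — FAILS

Answer: Both A and B are false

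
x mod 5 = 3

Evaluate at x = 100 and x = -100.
x = 100: LHS = 100 mod 5 = 0; 0 = 3 — FAILS
x = -100: LHS = (-100) mod 5 = 0; 0 = 3 — FAILS

Answer: No, fails for both x = 100 and x = -100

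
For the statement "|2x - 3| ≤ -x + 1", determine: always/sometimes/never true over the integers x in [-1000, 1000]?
Over all integers in [-1000, 1000], LHS − RHS is smallest at x = 1, where it equals 1:
x = 1: LHS = |2·1 - 3| = |-1| = 1, RHS = -1 + 1 = 0; 1 ≤ 0 — FAILS
At the ends of the range:
x = -1000: LHS = |2·(-1000) - 3| = |-2003| = 2003, RHS = -(-1000) + 1 = 1001; 2003 ≤ 1001 — FAILS
x = 1000: LHS = |2·1000 - 3| = |1997| = 1997, RHS = -1000 + 1 = -999; 1997 ≤ -999 — FAILS
Hence LHS − RHS is never zero or negative, i.e. LHS > RHS throughout, so the claimed relation (≤) fails for every integer in [-1000, 1000].

No integer in the range satisfies it.

Answer: Never true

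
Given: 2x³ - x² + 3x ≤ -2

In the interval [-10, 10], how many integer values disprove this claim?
Counterexamples in [-10, 10]: {0, 1, 2, 3, 4, 5, 6, 7, 8, 9, 10}.

Counting them gives 11 values.

Answer: 11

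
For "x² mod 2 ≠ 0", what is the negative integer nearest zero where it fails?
Testing negative integers from -1 downward:
x = -1: LHS = ((-1)²) mod 2 = 1 mod 2 = 1; 1 ≠ 0 — holds
x = -2: LHS = ((-2)²) mod 2 = 4 mod 2 = 0; 0 ≠ 0 — FAILS  ← closest negative counterexample to 0

Answer: x = -2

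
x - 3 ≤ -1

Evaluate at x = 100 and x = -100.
x = 100: LHS = 100 - 3 = 97; 97 ≤ -1 — FAILS
x = -100: LHS = (-100) - 3 = -103; -103 ≤ -1 — holds

Answer: Partially: fails for x = 100, holds for x = -100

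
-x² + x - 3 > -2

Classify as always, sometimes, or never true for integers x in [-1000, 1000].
Over all integers in [-1000, 1000], LHS − RHS is largest at x = 0, where it equals -1:
x = 0: LHS = -0² + 0 - 3 = -3; -3 > -2 — FAILS
At the ends of the range:
x = -1000: LHS = -(-1000)² + (-1000) - 3 = -1001003; -1001003 > -2 — FAILS
x = 1000: LHS = -1000² + 1000 - 3 = -999003; -999003 > -2 — FAILS
Hence LHS − RHS is never positive, i.e. LHS ≤ RHS throughout, so the claimed relation (>) fails for every integer in [-1000, 1000].

No integer in the range satisfies it.

Answer: Never true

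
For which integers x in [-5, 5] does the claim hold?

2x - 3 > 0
Holds for: {2, 3, 4, 5}
Fails for: {-5, -4, -3, -2, -1, 0, 1}

Answer: {2, 3, 4, 5}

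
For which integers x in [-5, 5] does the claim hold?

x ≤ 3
Holds for: {-5, -4, -3, -2, -1, 0, 1, 2, 3}
Fails for: {4, 5}

Answer: {-5, -4, -3, -2, -1, 0, 1, 2, 3}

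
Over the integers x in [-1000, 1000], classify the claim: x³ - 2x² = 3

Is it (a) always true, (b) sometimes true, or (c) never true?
Track d = LHS − RHS over the integers in [-1000, 1000]. Equality would need d = 0, but d changes sign only between consecutive integers, jumping over 0:
x = 2: LHS = 2³ - 2·2² = 0; 0 = 3 — FAILS  (d = -3)
x = 3: LHS = 3³ - 2·3² = 9; 9 = 3 — FAILS  (d = 6)
Away from these crossings d keeps a constant sign, and checking every integer in [-1000, 1000] confirms d ≠ 0 throughout. Hence the two sides are never equal, so the claimed relation (=) fails for every integer in [-1000, 1000].

No integer in the range satisfies it.

Answer: Never true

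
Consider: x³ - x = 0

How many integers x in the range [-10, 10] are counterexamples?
Counterexamples in [-10, 10]: {-10, -9, -8, -7, -6, -5, -4, -3, -2, 2, 3, 4, 5, 6, 7, 8, 9, 10}.

Counting them gives 18 values.

Answer: 18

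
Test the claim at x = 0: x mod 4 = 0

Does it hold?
x = 0: LHS = 0 mod 4 = 0; 0 = 0 — holds

The relation is satisfied at x = 0.

Answer: Yes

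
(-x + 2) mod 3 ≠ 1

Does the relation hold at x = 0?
x = 0: LHS = (-0 + 2) mod 3 = 2 mod 3 = 2; 2 ≠ 1 — holds

The relation is satisfied at x = 0.

Answer: Yes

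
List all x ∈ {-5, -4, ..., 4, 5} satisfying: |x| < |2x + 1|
Holds for: {-5, -4, -3, -2, 0, 1, 2, 3, 4, 5}
Fails for: {-1}

Answer: {-5, -4, -3, -2, 0, 1, 2, 3, 4, 5}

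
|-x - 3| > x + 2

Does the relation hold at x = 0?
x = 0: LHS = |-0 - 3| = |-3| = 3, RHS = 0 + 2 = 2; 3 > 2 — holds

The relation is satisfied at x = 0.

Answer: Yes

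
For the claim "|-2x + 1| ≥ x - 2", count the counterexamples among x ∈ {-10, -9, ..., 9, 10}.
Over all integers in [-10, 10], LHS − RHS is smallest at x = 1, where it equals 2:
x = 1: LHS = |-2·1 + 1| = |-1| = 1, RHS = 1 - 2 = -1; 1 ≥ -1 — holds
At the ends of the range:
x = -10: LHS = |-2·(-10) + 1| = |21| = 21, RHS = (-10) - 2 = -12; 21 ≥ -12 — holds
x = 10: LHS = |-2·10 + 1| = |-19| = 19, RHS = 10 - 2 = 8; 19 ≥ 8 — holds
Hence LHS − RHS is never negative, i.e. LHS ≥ RHS throughout, so the relation holds for every integer in [-10, 10].

No counterexample appears in that range.

Answer: 0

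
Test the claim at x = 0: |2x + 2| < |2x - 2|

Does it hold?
x = 0: LHS = |2·0 + 2| = |2| = 2, RHS = |2·0 - 2| = |-2| = 2; 2 < 2 — FAILS

The relation fails at x = 0, so x = 0 is a counterexample.

Answer: No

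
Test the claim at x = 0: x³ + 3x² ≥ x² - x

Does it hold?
x = 0: LHS = 0³ + 3·0² = 0, RHS = 0² - 0 = 0; 0 ≥ 0 — holds

The relation is satisfied at x = 0.

Answer: Yes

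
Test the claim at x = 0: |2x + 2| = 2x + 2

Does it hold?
x = 0: LHS = |2·0 + 2| = |2| = 2, RHS = 2·0 + 2 = 2; 2 = 2 — holds

The relation is satisfied at x = 0.

Answer: Yes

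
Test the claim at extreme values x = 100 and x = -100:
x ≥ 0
x = 100: 100 ≥ 0 — holds
x = -100: -100 ≥ 0 — FAILS

Answer: Partially: holds for x = 100, fails for x = -100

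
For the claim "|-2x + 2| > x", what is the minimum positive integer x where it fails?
Testing positive integers:
x = 1: LHS = |-2·1 + 2| = |0| = 0; 0 > 1 — FAILS  ← smallest positive counterexample

Answer: x = 1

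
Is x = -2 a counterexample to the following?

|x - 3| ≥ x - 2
Substitute x = -2 into the relation:
x = -2: LHS = |(-2) - 3| = |-5| = 5, RHS = (-2) - 2 = -4; 5 ≥ -4 — holds

The claim holds here, so x = -2 is not a counterexample. (A counterexample exists elsewhere, e.g. x = 3.)

Answer: No, x = -2 is not a counterexample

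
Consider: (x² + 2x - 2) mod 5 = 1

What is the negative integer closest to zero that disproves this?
Testing negative integers from -1 downward:
x = -1: LHS = ((-1)² + 2·(-1) - 2) mod 5 = (-3) mod 5 = 2; 2 = 1 — FAILS  ← closest negative counterexample to 0

Answer: x = -1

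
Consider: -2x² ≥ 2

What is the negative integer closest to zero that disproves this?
Testing negative integers from -1 downward:
x = -1: LHS = -2·(-1)² = -2; -2 ≥ 2 — FAILS  ← closest negative counterexample to 0

Answer: x = -1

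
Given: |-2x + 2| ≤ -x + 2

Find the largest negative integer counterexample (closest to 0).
Testing negative integers from -1 downward:
x = -1: LHS = |-2·(-1) + 2| = |4| = 4, RHS = -(-1) + 2 = 3; 4 ≤ 3 — FAILS  ← closest negative counterexample to 0

Answer: x = -1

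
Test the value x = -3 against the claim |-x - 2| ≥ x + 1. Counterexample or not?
Substitute x = -3 into the relation:
x = -3: LHS = |-(-3) - 2| = |1| = 1, RHS = (-3) + 1 = -2; 1 ≥ -2 — holds

The relation holds at x = -3, so it is not a counterexample.

Answer: No, x = -3 is not a counterexample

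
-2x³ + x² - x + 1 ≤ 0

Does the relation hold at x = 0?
x = 0: LHS = -2·0³ + 0² - 0 + 1 = 1; 1 ≤ 0 — FAILS

The relation fails at x = 0, so x = 0 is a counterexample.

Answer: No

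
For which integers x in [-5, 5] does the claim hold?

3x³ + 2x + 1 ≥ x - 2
Holds for: {0, 1, 2, 3, 4, 5}
Fails for: {-5, -4, -3, -2, -1}

Answer: {0, 1, 2, 3, 4, 5}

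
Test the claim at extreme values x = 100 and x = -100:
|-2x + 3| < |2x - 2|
x = 100: LHS = |-2·100 + 3| = |-197| = 197, RHS = |2·100 - 2| = |198| = 198; 197 < 198 — holds
x = -100: LHS = |-2·(-100) + 3| = |203| = 203, RHS = |2·(-100) - 2| = |-202| = 202; 203 < 202 — FAILS

Answer: Partially: holds for x = 100, fails for x = -100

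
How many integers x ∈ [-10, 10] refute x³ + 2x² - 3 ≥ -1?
Counterexamples in [-10, 10]: {-10, -9, -8, -7, -6, -5, -4, -3, -2, -1, 0}.

Counting them gives 11 values.

Answer: 11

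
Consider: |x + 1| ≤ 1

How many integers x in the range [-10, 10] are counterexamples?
Counterexamples in [-10, 10]: {-10, -9, -8, -7, -6, -5, -4, -3, 1, 2, 3, 4, 5, 6, 7, 8, 9, 10}.

Counting them gives 18 values.

Answer: 18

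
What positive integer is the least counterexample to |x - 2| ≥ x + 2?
Testing positive integers:
x = 1: LHS = |1 - 2| = |-1| = 1, RHS = 1 + 2 = 3; 1 ≥ 3 — FAILS  ← smallest positive counterexample

Answer: x = 1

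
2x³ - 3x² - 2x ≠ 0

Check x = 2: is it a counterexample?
Substitute x = 2 into the relation:
x = 2: LHS = 2·2³ - 3·2² - 2·2 = 0; 0 ≠ 0 — FAILS

Since the claim fails at x = 2, this value is a counterexample.

Answer: Yes, x = 2 is a counterexample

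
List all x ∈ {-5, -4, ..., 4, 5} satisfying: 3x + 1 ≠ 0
Track d = LHS − RHS over the integers in [-5, 5]. Equality would need d = 0, but d changes sign only between consecutive integers, jumping over 0:
x = -1: LHS = 3·(-1) + 1 = -2; -2 ≠ 0 — holds  (d = -2)
x = 0: LHS = 3·0 + 1 = 1; 1 ≠ 0 — holds  (d = 1)
Away from these crossings d keeps a constant sign, and checking every integer in [-5, 5] confirms d ≠ 0 throughout. Hence the two sides are never equal, so the relation holds for every integer in [-5, 5].

Answer: All integers in [-5, 5]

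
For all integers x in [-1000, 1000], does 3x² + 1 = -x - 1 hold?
The claim fails at x = 0:
x = 0: LHS = 3·0² + 1 = 1, RHS = -0 - 1 = -1; 1 = -1 — FAILS

Because a single integer refutes it, the statement is false.

Answer: False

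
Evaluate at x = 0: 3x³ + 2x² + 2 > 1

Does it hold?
x = 0: LHS = 3·0³ + 2·0² + 2 = 2; 2 > 1 — holds

The relation is satisfied at x = 0.

Answer: Yes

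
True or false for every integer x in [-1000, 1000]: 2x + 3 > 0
The claim fails at x = -2:
x = -2: LHS = 2·(-2) + 3 = -1; -1 > 0 — FAILS

Because a single integer refutes it, the statement is false.

Answer: False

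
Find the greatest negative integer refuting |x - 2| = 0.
Testing negative integers from -1 downward:
x = -1: LHS = |(-1) - 2| = |-3| = 3; 3 = 0 — FAILS  ← closest negative counterexample to 0

Answer: x = -1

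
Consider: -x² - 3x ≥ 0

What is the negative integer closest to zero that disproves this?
Testing negative integers from -1 downward:
x = -1: LHS = -(-1)² - 3·(-1) = 2; 2 ≥ 0 — holds
x = -2: LHS = -(-2)² - 3·(-2) = 2; 2 ≥ 0 — holds
x = -3: LHS = -(-3)² - 3·(-3) = 0; 0 ≥ 0 — holds
x = -4: LHS = -(-4)² - 3·(-4) = -4; -4 ≥ 0 — FAILS  ← closest negative counterexample to 0

Answer: x = -4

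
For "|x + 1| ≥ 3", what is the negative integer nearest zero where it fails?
Testing negative integers from -1 downward:
x = -1: LHS = |(-1) + 1| = |0| = 0; 0 ≥ 3 — FAILS  ← closest negative counterexample to 0

Answer: x = -1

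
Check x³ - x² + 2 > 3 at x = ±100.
x = 100: LHS = 100³ - 100² + 2 = 990002; 990002 > 3 — holds
x = -100: LHS = (-100)³ - (-100)² + 2 = -1009998; -1009998 > 3 — FAILS

Answer: Partially: holds for x = 100, fails for x = -100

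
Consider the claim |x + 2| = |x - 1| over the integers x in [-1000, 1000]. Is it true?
The claim fails at x = 0:
x = 0: LHS = |0 + 2| = |2| = 2, RHS = |0 - 1| = |-1| = 1; 2 = 1 — FAILS

Because a single integer refutes it, the statement is false.

Answer: False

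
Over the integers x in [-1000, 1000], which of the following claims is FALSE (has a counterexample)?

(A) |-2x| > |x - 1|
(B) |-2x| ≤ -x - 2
(A) x = 0: LHS = |-2·0| = |0| = 0, RHS = |0 - 1| = |-1| = 1; 0 > 1 — FAILS
(B) x = 0: LHS = |-2·0| = |0| = 0, RHS = -0 - 2 = -2; 0 ≤ -2 — FAILS

Answer: Both A and B are false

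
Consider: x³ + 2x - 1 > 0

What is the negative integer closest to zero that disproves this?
Testing negative integers from -1 downward:
x = -1: LHS = (-1)³ + 2·(-1) - 1 = -4; -4 > 0 — FAILS  ← closest negative counterexample to 0

Answer: x = -1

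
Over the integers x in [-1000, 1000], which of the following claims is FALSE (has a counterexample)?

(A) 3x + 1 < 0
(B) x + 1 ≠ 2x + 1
(A) x = 0: LHS = 3·0 + 1 = 1; 1 < 0 — FAILS
(B) x = 0: LHS = 0 + 1 = 1, RHS = 2·0 + 1 = 1; 1 ≠ 1 — FAILS

Answer: Both A and B are false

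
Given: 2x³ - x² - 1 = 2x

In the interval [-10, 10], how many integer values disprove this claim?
Counterexamples in [-10, 10]: {-10, -9, -8, -7, -6, -5, -4, -3, -2, -1, 0, 1, 2, 3, 4, 5, 6, 7, 8, 9, 10}.

Counting them gives 21 values.

Answer: 21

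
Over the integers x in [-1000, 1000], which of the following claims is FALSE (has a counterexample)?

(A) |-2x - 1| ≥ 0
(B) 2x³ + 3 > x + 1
(A) An absolute value is never negative, so the left side is ≥ 0 for every x, while the right side is 0. Tightest case in [-1000, 1000] is x = 0:
x = 0: LHS = |-2·0 - 1| = |-1| = 1; 1 ≥ 0 — holds
Hence LHS − RHS is never negative, i.e. LHS ≥ RHS throughout, so the relation holds for every integer in [-1000, 1000].

(B) x = -2: LHS = 2·(-2)³ + 3 = -13, RHS = (-2) + 1 = -1; -13 > -1 — FAILS

Only (B) has a counterexample.

Answer: B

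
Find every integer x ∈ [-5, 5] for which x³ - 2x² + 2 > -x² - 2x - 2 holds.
Holds for: {0, 1, 2, 3, 4, 5}
Fails for: {-5, -4, -3, -2, -1}

Answer: {0, 1, 2, 3, 4, 5}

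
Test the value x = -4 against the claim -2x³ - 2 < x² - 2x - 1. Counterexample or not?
Substitute x = -4 into the relation:
x = -4: LHS = -2·(-4)³ - 2 = 126, RHS = (-4)² - 2·(-4) - 1 = 23; 126 < 23 — FAILS

Since the claim fails at x = -4, this value is a counterexample.

Answer: Yes, x = -4 is a counterexample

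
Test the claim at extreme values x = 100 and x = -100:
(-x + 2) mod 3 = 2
x = 100: LHS = (-100 + 2) mod 3 = (-98) mod 3 = 1; 1 = 2 — FAILS
x = -100: LHS = (-(-100) + 2) mod 3 = 102 mod 3 = 0; 0 = 2 — FAILS

Answer: No, fails for both x = 100 and x = -100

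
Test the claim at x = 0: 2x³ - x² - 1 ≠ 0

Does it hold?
x = 0: LHS = 2·0³ - 0² - 1 = -1; -1 ≠ 0 — holds

The relation is satisfied at x = 0.

Answer: Yes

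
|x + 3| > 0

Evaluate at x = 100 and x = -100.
x = 100: LHS = |100 + 3| = |103| = 103; 103 > 0 — holds
x = -100: LHS = |(-100) + 3| = |-97| = 97; 97 > 0 — holds

Answer: Yes, holds for both x = 100 and x = -100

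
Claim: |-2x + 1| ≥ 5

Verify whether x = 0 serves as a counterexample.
Substitute x = 0 into the relation:
x = 0: LHS = |-2·0 + 1| = |1| = 1; 1 ≥ 5 — FAILS

Since the claim fails at x = 0, this value is a counterexample.

Answer: Yes, x = 0 is a counterexample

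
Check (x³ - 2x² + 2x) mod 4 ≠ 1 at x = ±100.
x = 100: LHS = (100³ - 2·100² + 2·100) mod 4 = 980200 mod 4 = 0; 0 ≠ 1 — holds
x = -100: LHS = ((-100)³ - 2·(-100)² + 2·(-100)) mod 4 = (-1020200) mod 4 = 0; 0 ≠ 1 — holds

Answer: Yes, holds for both x = 100 and x = -100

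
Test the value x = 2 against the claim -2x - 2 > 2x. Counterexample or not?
Substitute x = 2 into the relation:
x = 2: LHS = -2·2 - 2 = -6, RHS = 2·2 = 4; -6 > 4 — FAILS

Since the claim fails at x = 2, this value is a counterexample.

Answer: Yes, x = 2 is a counterexample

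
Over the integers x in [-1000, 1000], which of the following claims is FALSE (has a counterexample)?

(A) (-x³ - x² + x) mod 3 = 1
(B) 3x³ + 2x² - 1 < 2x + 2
(A) x = 0: LHS = (-0³ - 0² + 0) mod 3 = 0 mod 3 = 0; 0 = 1 — FAILS
(B) x = 1: LHS = 3·1³ + 2·1² - 1 = 4, RHS = 2·1 + 2 = 4; 4 < 4 — FAILS

Answer: Both A and B are false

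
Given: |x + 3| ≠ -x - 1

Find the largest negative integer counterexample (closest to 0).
Testing negative integers from -1 downward:
x = -1: LHS = |(-1) + 3| = |2| = 2, RHS = -(-1) - 1 = 0; 2 ≠ 0 — holds
x = -2: LHS = |(-2) + 3| = |1| = 1, RHS = -(-2) - 1 = 1; 1 ≠ 1 — FAILS  ← closest negative counterexample to 0

Answer: x = -2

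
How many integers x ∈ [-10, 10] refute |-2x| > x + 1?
Counterexamples in [-10, 10]: {0, 1}.

Counting them gives 2 values.

Answer: 2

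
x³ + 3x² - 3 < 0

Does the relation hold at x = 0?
x = 0: LHS = 0³ + 3·0² - 3 = -3; -3 < 0 — holds

The relation is satisfied at x = 0.

Answer: Yes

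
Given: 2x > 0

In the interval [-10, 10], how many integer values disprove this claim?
Counterexamples in [-10, 10]: {-10, -9, -8, -7, -6, -5, -4, -3, -2, -1, 0}.

Counting them gives 11 values.

Answer: 11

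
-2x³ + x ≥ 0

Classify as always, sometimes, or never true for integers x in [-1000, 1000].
Holds at x = 0: LHS = -2·0³ + 0 = 0; 0 ≥ 0 — holds
Fails at x = 1: LHS = -2·1³ + 1 = -1; -1 ≥ 0 — FAILS
It is satisfied by some integers in the range but not all.

Answer: Sometimes true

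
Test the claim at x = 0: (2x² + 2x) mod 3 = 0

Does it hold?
x = 0: LHS = (2·0² + 2·0) mod 3 = 0 mod 3 = 0; 0 = 0 — holds

The relation is satisfied at x = 0.

Answer: Yes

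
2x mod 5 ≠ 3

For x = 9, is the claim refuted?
Substitute x = 9 into the relation:
x = 9: LHS = (2·9) mod 5 = 18 mod 5 = 3; 3 ≠ 3 — FAILS

Since the claim fails at x = 9, this value is a counterexample.

Answer: Yes, x = 9 is a counterexample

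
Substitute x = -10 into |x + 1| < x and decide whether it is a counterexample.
Substitute x = -10 into the relation:
x = -10: LHS = |(-10) + 1| = |-9| = 9; 9 < -10 — FAILS

Since the claim fails at x = -10, this value is a counterexample.

Answer: Yes, x = -10 is a counterexample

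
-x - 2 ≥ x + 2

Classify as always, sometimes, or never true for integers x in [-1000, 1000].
Holds at x = -2: LHS = -(-2) - 2 = 0, RHS = (-2) + 2 = 0; 0 ≥ 0 — holds
Fails at x = 0: LHS = -0 - 2 = -2, RHS = 0 + 2 = 2; -2 ≥ 2 — FAILS
It is satisfied by some integers in the range but not all.

Answer: Sometimes true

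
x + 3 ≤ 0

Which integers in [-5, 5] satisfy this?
Holds for: {-5, -4, -3}
Fails for: {-2, -1, 0, 1, 2, 3, 4, 5}

Answer: {-5, -4, -3}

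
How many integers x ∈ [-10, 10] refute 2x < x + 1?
Counterexamples in [-10, 10]: {1, 2, 3, 4, 5, 6, 7, 8, 9, 10}.

Counting them gives 10 values.

Answer: 10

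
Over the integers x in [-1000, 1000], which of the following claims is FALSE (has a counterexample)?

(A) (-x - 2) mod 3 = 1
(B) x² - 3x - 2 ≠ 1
(A) x = 1: LHS = (-1 - 2) mod 3 = (-3) mod 3 = 0; 0 = 1 — FAILS

(B) Track d = LHS − RHS over the integers in [-1000, 1000]. Equality would need d = 0, but d changes sign only between consecutive integers, jumping over 0:
x = -1: LHS = (-1)² - 3·(-1) - 2 = 2; 2 ≠ 1 — holds  (d = 1)
x = 0: LHS = 0² - 3·0 - 2 = -2; -2 ≠ 1 — holds  (d = -3)
x = 3: LHS = 3² - 3·3 - 2 = -2; -2 ≠ 1 — holds  (d = -3)
x = 4: LHS = 4² - 3·4 - 2 = 2; 2 ≠ 1 — holds  (d = 1)
Away from these crossings d keeps a constant sign, and checking every integer in [-1000, 1000] confirms d ≠ 0 throughout. Hence the two sides are never equal, so the relation holds for every integer in [-1000, 1000].

Only (A) has a counterexample.

Answer: A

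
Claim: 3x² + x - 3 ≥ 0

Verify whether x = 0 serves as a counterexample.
Substitute x = 0 into the relation:
x = 0: LHS = 3·0² + 0 - 3 = -3; -3 ≥ 0 — FAILS

Since the claim fails at x = 0, this value is a counterexample.

Answer: Yes, x = 0 is a counterexample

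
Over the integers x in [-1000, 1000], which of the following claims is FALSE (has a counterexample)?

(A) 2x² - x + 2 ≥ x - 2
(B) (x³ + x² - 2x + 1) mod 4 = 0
(A) Over all integers in [-1000, 1000], LHS − RHS is smallest at x = 0, where it equals 4:
x = 0: LHS = 2·0² - 0 + 2 = 2, RHS = 0 - 2 = -2; 2 ≥ -2 — holds
At the ends of the range:
x = -1000: LHS = 2·(-1000)² - (-1000) + 2 = 2001002, RHS = (-1000) - 2 = -1002; 2001002 ≥ -1002 — holds
x = 1000: LHS = 2·1000² - 1000 + 2 = 1999002, RHS = 1000 - 2 = 998; 1999002 ≥ 998 — holds
Hence LHS − RHS is never negative, i.e. LHS ≥ RHS throughout, so the relation holds for every integer in [-1000, 1000].

(B) x = 0: LHS = (0³ + 0² - 2·0 + 1) mod 4 = 1 mod 4 = 1; 1 = 0 — FAILS

Only (B) has a counterexample.

Answer: B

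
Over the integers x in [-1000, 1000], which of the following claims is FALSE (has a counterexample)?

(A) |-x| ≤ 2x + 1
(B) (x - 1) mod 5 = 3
(A) x = -1: LHS = |-(-1)| = |1| = 1, RHS = 2·(-1) + 1 = -1; 1 ≤ -1 — FAILS
(B) x = 0: LHS = (0 - 1) mod 5 = (-1) mod 5 = 4; 4 = 3 — FAILS

Answer: Both A and B are false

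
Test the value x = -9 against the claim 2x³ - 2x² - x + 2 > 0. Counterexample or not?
Substitute x = -9 into the relation:
x = -9: LHS = 2·(-9)³ - 2·(-9)² - (-9) + 2 = -1609; -1609 > 0 — FAILS

Since the claim fails at x = -9, this value is a counterexample.

Answer: Yes, x = -9 is a counterexample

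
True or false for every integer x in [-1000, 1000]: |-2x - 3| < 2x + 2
The claim fails at x = 0:
x = 0: LHS = |-2·0 - 3| = |-3| = 3, RHS = 2·0 + 2 = 2; 3 < 2 — FAILS

Because a single integer refutes it, the statement is false.

Answer: False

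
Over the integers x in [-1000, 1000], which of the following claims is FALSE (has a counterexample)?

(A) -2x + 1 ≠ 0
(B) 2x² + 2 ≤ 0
(A) Track d = LHS − RHS over the integers in [-1000, 1000]. Equality would need d = 0, but d changes sign only between consecutive integers, jumping over 0:
x = 0: LHS = -2·0 + 1 = 1; 1 ≠ 0 — holds  (d = 1)
x = 1: LHS = -2·1 + 1 = -1; -1 ≠ 0 — holds  (d = -1)
Away from these crossings d keeps a constant sign, and checking every integer in [-1000, 1000] confirms d ≠ 0 throughout. Hence the two sides are never equal, so the relation holds for every integer in [-1000, 1000].

(B) x = 0: LHS = 2·0² + 2 = 2; 2 ≤ 0 — FAILS

Only (B) has a counterexample.

Answer: B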